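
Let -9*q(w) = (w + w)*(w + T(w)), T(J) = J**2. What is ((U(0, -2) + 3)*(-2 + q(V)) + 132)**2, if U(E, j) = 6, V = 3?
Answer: 1764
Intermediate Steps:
q(w) = -2*w*(w + w**2)/9 (q(w) = -(w + w)*(w + w**2)/9 = -2*w*(w + w**2)/9)
((U(0, -2) + 3)*(-2 + q(V)) + 132)**2 = ((6 + 3)*(-2 - 2/9*3**2*(1 + 3)) + 132)**2 = (9*(-2 - 2/9*9*4) + 132)**2 = (9*(-2 - 8) + 132)**2 = (9*(-10) + 132)**2 = (-90 + 132)**2 = 42**2 = 1764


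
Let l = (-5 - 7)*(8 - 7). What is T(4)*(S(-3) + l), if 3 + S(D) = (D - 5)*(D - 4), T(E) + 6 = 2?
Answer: -164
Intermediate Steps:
T(E) = -4 (T(E) = -6 + 2 = -4)
S(D) = -3 + (-5 + D)*(-4 + D) (S(D) = -3 + (D - 5)*(D - 4) = -3 + (-5 + D)*(-4 + D))
l = -12 (l = -12*1 = -12)
T(4)*(S(-3) + l) = -4*((17 + (-3)² - 9*(-3)) - 12) = -4*((17 + 9 + 27) - 12) = -4*(53 - 12) = -4*41 = -164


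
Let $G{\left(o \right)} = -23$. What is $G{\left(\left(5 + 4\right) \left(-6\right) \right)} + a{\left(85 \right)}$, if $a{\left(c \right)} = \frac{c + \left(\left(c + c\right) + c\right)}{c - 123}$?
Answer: $- \frac{607}{19} \approx -31.947$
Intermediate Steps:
$a{\left(c \right)} = \frac{4 c}{-123 + c}$ ($a{\left(c \right)} = \frac{c + \left(2 c + c\right)}{-123 + c} = \frac{c + 3 c}{-123 + c} = \frac{4 c}{-123 + c}$)
$G{\left(\left(5 + 4\right) \left(-6\right) \right)} + a{\left(85 \right)} = -23 + 4 \cdot 85 \frac{1}{-123 + 85} = -23 + 4 \cdot 85 \frac{1}{-38} = -23 + 4 \cdot 85 \left(- \frac{1}{38}\right) = -23 - \frac{170}{19} = - \frac{607}{19}$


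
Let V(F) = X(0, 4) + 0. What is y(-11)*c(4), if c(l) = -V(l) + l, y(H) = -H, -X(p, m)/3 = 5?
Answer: 209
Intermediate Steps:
X(p, m) = -15 (X(p, m) = -3*5 = -15)
V(F) = -15 (V(F) = -15 + 0 = -15)
c(l) = 15 + l (c(l) = -1*(-15) + l = 15 + l)
y(-11)*c(4) = (-1*(-11))*(15 + 4) = 11*19 = 209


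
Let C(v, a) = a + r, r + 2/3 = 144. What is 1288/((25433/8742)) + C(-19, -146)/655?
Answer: 22125099176/49975845 ≈ 442.72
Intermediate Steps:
r = 430/3 (r = -⅔ + 144 = 430/3 ≈ 143.33)
C(v, a) = 430/3 + a (C(v, a) = a + 430/3 = 430/3 + a)
1288/((25433/8742)) + C(-19, -146)/655 = 1288/((25433/8742)) + (430/3 - 146)/655 = 1288/((25433*(1/8742))) - 8/3*1/655 = 1288/(25433/8742) - 8/1965 = 1288*(8742/25433) - 8/1965 = 11259696/25433 - 8/1965 = 22125099176/49975845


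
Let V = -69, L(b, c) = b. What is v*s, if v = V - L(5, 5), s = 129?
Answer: -9546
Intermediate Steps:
v = -74 (v = -69 - 1*5 = -69 - 5 = -74)
v*s = -74*129 = -9546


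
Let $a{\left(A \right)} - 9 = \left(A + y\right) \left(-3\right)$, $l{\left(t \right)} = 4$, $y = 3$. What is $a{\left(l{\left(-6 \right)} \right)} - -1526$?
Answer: $1514$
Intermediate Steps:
$a{\left(A \right)} = - 3 A$ ($a{\left(A \right)} = 9 + \left(A + 3\right) \left(-3\right) = 9 + \left(3 + A\right) \left(-3\right) = 9 - \left(9 + 3 A\right) = - 3 A$)
$a{\left(l{\left(-6 \right)} \right)} - -1526 = \left(-3\right) 4 - -1526 = -12 + 1526 = 1514$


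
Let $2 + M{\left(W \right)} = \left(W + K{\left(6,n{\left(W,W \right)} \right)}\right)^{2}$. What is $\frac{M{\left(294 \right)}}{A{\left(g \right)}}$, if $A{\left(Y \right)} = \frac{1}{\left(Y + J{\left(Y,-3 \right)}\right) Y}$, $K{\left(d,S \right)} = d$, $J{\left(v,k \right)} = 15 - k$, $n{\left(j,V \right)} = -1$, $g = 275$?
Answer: $7251588850$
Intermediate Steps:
$M{\left(W \right)} = -2 + \left(6 + W\right)^{2}$ ($M{\left(W \right)} = -2 + \left(W + 6\right)^{2} = -2 + \left(6 + W\right)^{2}$)
$A{\left(Y \right)} = \frac{1}{Y \left(18 + Y\right)}$ ($A{\left(Y \right)} = \frac{1}{\left(Y + \left(15 - -3\right)\right) Y} = \frac{1}{\left(Y + \left(15 + 3\right)\right) Y} = \frac{1}{\left(Y + 18\right) Y} = \frac{1}{\left(18 + Y\right) Y} = \frac{1}{Y \left(18 + Y\right)}$)
$\frac{M{\left(294 \right)}}{A{\left(g \right)}} = \frac{-2 + \left(6 + 294\right)^{2}}{\frac{1}{275} \frac{1}{18 + 275}} = \frac{-2 + 300^{2}}{\frac{1}{275} \cdot \frac{1}{293}} = \frac{-2 + 90000}{\frac{1}{275} \cdot \frac{1}{293}} = 89998 \frac{1}{\frac{1}{80575}} = 89998 \cdot 80575 = 7251588850$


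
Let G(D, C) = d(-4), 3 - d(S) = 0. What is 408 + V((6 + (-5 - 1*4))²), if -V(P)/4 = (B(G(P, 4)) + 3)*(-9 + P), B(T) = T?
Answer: 408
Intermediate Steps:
d(S) = 3 (d(S) = 3 - 1*0 = 3 + 0 = 3)
G(D, C) = 3
V(P) = 216 - 24*P (V(P) = -4*(3 + 3)*(-9 + P) = -24*(-9 + P) = -4*(-54 + 6*P) = 216 - 24*P)
408 + V((6 + (-5 - 1*4))²) = 408 + (216 - 24*(6 + (-5 - 1*4))²) = 408 + (216 - 24*(6 + (-5 - 4))²) = 408 + (216 - 24*(6 - 9)²) = 408 + (216 - 24*(-3)²) = 408 + (216 - 24*9) = 408 + (216 - 216) = 408 + 0 = 408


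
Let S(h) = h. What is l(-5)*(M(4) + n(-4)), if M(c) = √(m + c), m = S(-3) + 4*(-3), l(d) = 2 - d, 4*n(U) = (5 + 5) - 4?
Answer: 21/2 + 7*I*√11 ≈ 10.5 + 23.216*I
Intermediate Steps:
n(U) = 3/2 (n(U) = ((5 + 5) - 4)/4 = (10 - 4)/4 = (¼)*6 = 3/2)
m = -15 (m = -3 + 4*(-3) = -3 - 12 = -15)
M(c) = √(-15 + c)
l(-5)*(M(4) + n(-4)) = (2 - 1*(-5))*(√(-15 + 4) + 3/2) = (2 + 5)*(√(-11) + 3/2) = 7*(I*√11 + 3/2) = 7*(3/2 + I*√11) = 21/2 + 7*I*√11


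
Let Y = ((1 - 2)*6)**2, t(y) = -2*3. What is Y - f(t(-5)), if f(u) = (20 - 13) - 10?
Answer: 39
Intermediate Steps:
t(y) = -6
f(u) = -3 (f(u) = 7 - 10 = -3)
Y = 36 (Y = (-1*6)**2 = (-6)**2 = 36)
Y - f(t(-5)) = 36 - 1*(-3) = 36 + 3 = 39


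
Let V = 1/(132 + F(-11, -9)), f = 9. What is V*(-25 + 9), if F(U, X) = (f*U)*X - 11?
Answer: -4/253 ≈ -0.015810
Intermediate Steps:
F(U, X) = -11 + 9*U*X (F(U, X) = (9*U)*X - 11 = 9*U*X - 11 = -11 + 9*U*X)
V = 1/1012 (V = 1/(132 + (-11 + 9*(-11)*(-9))) = 1/(132 + (-11 + 891)) = 1/(132 + 880) = 1/1012 ≈ 0.00098814)
V*(-25 + 9) = (-25 + 9)/1012 = (1/1012)*(-16) = -4/253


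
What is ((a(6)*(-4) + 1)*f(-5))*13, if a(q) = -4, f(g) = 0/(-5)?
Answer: 0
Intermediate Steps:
f(g) = 0 (f(g) = 0*(-1/5) = 0)
((a(6)*(-4) + 1)*f(-5))*13 = ((-4*(-4) + 1)*0)*13 = ((16 + 1)*0)*13 = (17*0)*13 = 0*13 = 0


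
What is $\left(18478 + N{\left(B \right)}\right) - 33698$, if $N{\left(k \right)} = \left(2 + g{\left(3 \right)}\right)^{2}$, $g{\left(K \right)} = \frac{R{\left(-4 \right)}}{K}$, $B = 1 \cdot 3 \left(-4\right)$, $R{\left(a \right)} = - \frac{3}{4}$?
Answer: $- \frac{243471}{16} \approx -15217.0$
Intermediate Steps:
$R{\left(a \right)} = - \frac{3}{4}$ ($R{\left(a \right)} = \left(-3\right) \frac{1}{4} = - \frac{3}{4}$)
$B = -12$ ($B = 3 \left(-4\right) = -12$)
$g{\left(K \right)} = - \frac{3}{4 K}$
$N{\left(k \right)} = \frac{49}{16}$ ($N{\left(k \right)} = \left(2 - \frac{3}{4 \cdot 3}\right)^{2} = \left(2 - \frac{1}{4}\right)^{2} = \left(\frac{7}{4}\right)^{2} = \frac{49}{16}$)
$\left(18478 + N{\left(B \right)}\right) - 33698 = \left(18478 + \frac{49}{16}\right) - 33698 = \frac{295697}{16} - 33698 = - \frac{243471}{16}$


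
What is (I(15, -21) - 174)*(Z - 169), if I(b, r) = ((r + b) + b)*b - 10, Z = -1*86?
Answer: 12495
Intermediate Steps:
Z = -86
I(b, r) = -10 + b*(r + 2*b) (I(b, r) = ((b + r) + b)*b - 10 = (r + 2*b)*b - 10 = b*(r + 2*b) - 10 = -10 + b*(r + 2*b))
(I(15, -21) - 174)*(Z - 169) = ((-10 + 2*15² + 15*(-21)) - 174)*(-86 - 169) = ((-10 + 2*225 - 315) - 174)*(-255) = ((-10 + 450 - 315) - 174)*(-255) = (125 - 174)*(-255) = -49*(-255) = 12495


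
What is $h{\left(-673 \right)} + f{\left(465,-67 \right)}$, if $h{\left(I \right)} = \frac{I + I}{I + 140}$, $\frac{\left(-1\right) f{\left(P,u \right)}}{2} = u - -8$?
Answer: $\frac{64240}{533} \approx 120.53$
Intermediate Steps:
$f{\left(P,u \right)} = -16 - 2 u$ ($f{\left(P,u \right)} = - 2 \left(u - -8\right) = - 2 \left(u + 8\right) = - 2 \left(8 + u\right) = -16 - 2 u$)
$h{\left(I \right)} = \frac{2 I}{140 + I}$
$h{\left(-673 \right)} + f{\left(465,-67 \right)} = 2 \left(-673\right) \frac{1}{140 - 673} - -118 = 2 \left(-673\right) \frac{1}{-533} + \left(-16 + 134\right) = 2 \left(-673\right) \left(- \frac{1}{533}\right) + 118 = \frac{1346}{533} + 118 = \frac{64240}{533}$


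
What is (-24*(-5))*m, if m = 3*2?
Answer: 720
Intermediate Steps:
m = 6
(-24*(-5))*m = -24*(-5)*6 = 120*6 = 720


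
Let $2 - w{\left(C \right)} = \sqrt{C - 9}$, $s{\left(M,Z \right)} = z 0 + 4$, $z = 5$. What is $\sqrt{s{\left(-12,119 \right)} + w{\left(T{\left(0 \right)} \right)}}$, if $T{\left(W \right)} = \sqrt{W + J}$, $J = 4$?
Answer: $\sqrt{6 - i \sqrt{7}} \approx 2.5057 - 0.52794 i$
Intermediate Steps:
$s{\left(M,Z \right)} = 4$ ($s{\left(M,Z \right)} = 5 \cdot 0 + 4 = 0 + 4 = 4$)
$T{\left(W \right)} = \sqrt{4 + W}$ ($T{\left(W \right)} = \sqrt{W + 4} = \sqrt{4 + W}$)
$w{\left(C \right)} = 2 - \sqrt{-9 + C}$ ($w{\left(C \right)} = 2 - \sqrt{C - 9} = 2 - \sqrt{-9 + C}$)
$\sqrt{s{\left(-12,119 \right)} + w{\left(T{\left(0 \right)} \right)}} = \sqrt{4 + \left(2 - \sqrt{-9 + \sqrt{4 + 0}}\right)} = \sqrt{4 + \left(2 - \sqrt{-9 + \sqrt{4}}\right)} = \sqrt{4 + \left(2 - \sqrt{-9 + 2}\right)} = \sqrt{4 + \left(2 - \sqrt{-7}\right)} = \sqrt{4 + \left(2 - i \sqrt{7}\right)} = \sqrt{6 - i \sqrt{7}}$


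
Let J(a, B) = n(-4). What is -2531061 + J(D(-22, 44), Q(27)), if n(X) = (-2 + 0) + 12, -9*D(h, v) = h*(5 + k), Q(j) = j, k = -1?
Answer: -2531051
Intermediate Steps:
D(h, v) = -4*h/9 (D(h, v) = -h*(5 - 1)/9 = -h*4/9 = -4*h/9)
n(X) = 10 (n(X) = -2 + 12 = 10)
J(a, B) = 10
-2531061 + J(D(-22, 44), Q(27)) = -2531061 + 10 = -2531051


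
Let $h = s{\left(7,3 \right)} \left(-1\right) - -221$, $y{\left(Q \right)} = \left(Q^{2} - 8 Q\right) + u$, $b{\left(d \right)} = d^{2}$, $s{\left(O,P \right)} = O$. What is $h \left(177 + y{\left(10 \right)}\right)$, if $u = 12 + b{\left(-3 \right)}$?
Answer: $46652$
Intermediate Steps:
$u = 21$ ($u = 12 + \left(-3\right)^{2} = 12 + 9 = 21$)
$y{\left(Q \right)} = 21 + Q^{2} - 8 Q$ ($y{\left(Q \right)} = \left(Q^{2} - 8 Q\right) + 21 = 21 + Q^{2} - 8 Q$)
$h = 214$ ($h = 7 \left(-1\right) - -221 = -7 + 221 = 214$)
$h \left(177 + y{\left(10 \right)}\right) = 214 \left(177 + \left(21 + 10^{2} - 80\right)\right) = 214 \left(177 + \left(21 + 100 - 80\right)\right) = 214 \left(177 + 41\right) = 214 \cdot 218 = 46652$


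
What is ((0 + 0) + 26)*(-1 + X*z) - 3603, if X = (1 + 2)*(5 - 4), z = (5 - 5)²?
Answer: -3629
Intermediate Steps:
z = 0 (z = 0² = 0)
X = 3 (X = 3*1 = 3)
((0 + 0) + 26)*(-1 + X*z) - 3603 = ((0 + 0) + 26)*(-1 + 3*0) - 3603 = (0 + 26)*(-1 + 0) - 3603 = 26*(-1) - 3603 = -26 - 3603 = -3629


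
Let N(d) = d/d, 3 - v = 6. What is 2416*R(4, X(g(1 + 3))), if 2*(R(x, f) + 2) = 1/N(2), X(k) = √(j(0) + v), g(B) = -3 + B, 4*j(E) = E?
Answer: -3624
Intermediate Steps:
v = -3 (v = 3 - 1*6 = 3 - 6 = -3)
j(E) = E/4
N(d) = 1
X(k) = I*√3 (X(k) = √((¼)*0 - 3) = √(0 - 3) = √(-3) = I*√3)
R(x, f) = -3/2 (R(x, f) = -2 + (½)/1 = -2 + (½)*1 = -2 + ½ = -3/2)
2416*R(4, X(g(1 + 3))) = 2416*(-3/2) = -3624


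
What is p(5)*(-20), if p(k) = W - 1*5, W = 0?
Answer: 100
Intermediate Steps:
p(k) = -5 (p(k) = 0 - 1*5 = 0 - 5 = -5)
p(5)*(-20) = -5*(-20) = 100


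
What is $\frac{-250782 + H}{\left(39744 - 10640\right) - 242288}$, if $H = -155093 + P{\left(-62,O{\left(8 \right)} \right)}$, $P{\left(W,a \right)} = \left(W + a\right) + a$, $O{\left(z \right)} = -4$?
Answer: $\frac{405945}{213184} \approx 1.9042$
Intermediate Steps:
$P{\left(W,a \right)} = W + 2 a$
$H = -155163$ ($H = -155093 + \left(-62 + 2 \left(-4\right)\right) = -155093 - 70 = -155163$)
$\frac{-250782 + H}{\left(39744 - 10640\right) - 242288} = \frac{-250782 - 155163}{\left(39744 - 10640\right) - 242288} = - \frac{405945}{\left(39744 - 10640\right) - 242288} = - \frac{405945}{29104 - 242288} = - \frac{405945}{-213184} = \left(-405945\right) \left(- \frac{1}{213184}\right) = \frac{405945}{213184}$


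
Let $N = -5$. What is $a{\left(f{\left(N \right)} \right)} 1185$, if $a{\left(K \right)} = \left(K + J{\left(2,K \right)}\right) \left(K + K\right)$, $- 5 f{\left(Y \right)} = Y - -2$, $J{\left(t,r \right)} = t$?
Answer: $\frac{18486}{5} \approx 3697.2$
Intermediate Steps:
$f{\left(Y \right)} = - \frac{2}{5} - \frac{Y}{5}$ ($f{\left(Y \right)} = - \frac{Y - -2}{5} = - \frac{Y + 2}{5} = - \frac{2 + Y}{5} = - \frac{2}{5} - \frac{Y}{5}$)
$a{\left(K \right)} = 2 K \left(2 + K\right)$ ($a{\left(K \right)} = \left(K + 2\right) \left(K + K\right) = \left(2 + K\right) 2 K = 2 K \left(2 + K\right)$)
$a{\left(f{\left(N \right)} \right)} 1185 = 2 \left(- \frac{2}{5} - -1\right) \left(2 - - \frac{3}{5}\right) 1185 = 2 \left(- \frac{2}{5} + 1\right) \left(2 + \left(- \frac{2}{5} + 1\right)\right) 1185 = 2 \cdot \frac{3}{5} \left(2 + \frac{3}{5}\right) 1185 = 2 \cdot \frac{3}{5} \cdot \frac{13}{5} \cdot 1185 = \frac{78}{25} \cdot 1185 = \frac{18486}{5}$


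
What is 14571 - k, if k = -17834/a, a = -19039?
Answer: 1151035/79 ≈ 14570.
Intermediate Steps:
k = 74/79 (k = -17834/(-19039) = -17834*(-1/19039) = 74/79 ≈ 0.93671)
14571 - k = 14571 - 1*74/79 = 14571 - 74/79 = 1151035/79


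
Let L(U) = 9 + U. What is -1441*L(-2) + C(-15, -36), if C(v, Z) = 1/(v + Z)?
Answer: -514438/51 ≈ -10087.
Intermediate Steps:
C(v, Z) = 1/(Z + v)
-1441*L(-2) + C(-15, -36) = -1441*(9 - 2) + 1/(-36 - 15) = -1441*7 + 1/(-51) = -10087 - 1/51 = -514438/51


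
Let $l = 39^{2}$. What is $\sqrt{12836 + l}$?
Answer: $7 \sqrt{293} \approx 119.82$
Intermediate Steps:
$l = 1521$
$\sqrt{12836 + l} = \sqrt{12836 + 1521} = \sqrt{14357} = 7 \sqrt{293}$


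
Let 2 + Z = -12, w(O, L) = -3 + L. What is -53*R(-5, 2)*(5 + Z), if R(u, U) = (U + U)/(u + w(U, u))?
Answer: -1908/13 ≈ -146.77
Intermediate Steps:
Z = -14 (Z = -2 - 12 = -14)
R(u, U) = 2*U/(-3 + 2*u) (R(u, U) = (U + U)/(u + (-3 + u)) = (2*U)/(-3 + 2*u) = 2*U/(-3 + 2*u))
-53*R(-5, 2)*(5 + Z) = -53*2*2/(-3 + 2*(-5))*(5 - 14) = -53*2*2/(-3 - 10)*(-9) = -53*2*2/(-13)*(-9) = -53*2*2*(-1/13)*(-9) = -(-212)*(-9)/13 = -53*36/13 = -1908/13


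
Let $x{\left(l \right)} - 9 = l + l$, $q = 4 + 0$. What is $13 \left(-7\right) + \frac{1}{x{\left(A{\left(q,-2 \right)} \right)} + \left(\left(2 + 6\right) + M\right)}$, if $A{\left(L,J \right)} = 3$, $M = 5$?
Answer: $- \frac{2547}{28} \approx -90.964$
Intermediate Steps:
$q = 4$
$x{\left(l \right)} = 9 + 2 l$ ($x{\left(l \right)} = 9 + \left(l + l\right) = 9 + 2 l$)
$13 \left(-7\right) + \frac{1}{x{\left(A{\left(q,-2 \right)} \right)} + \left(\left(2 + 6\right) + M\right)} = 13 \left(-7\right) + \frac{1}{\left(9 + 2 \cdot 3\right) + \left(\left(2 + 6\right) + 5\right)} = -91 + \frac{1}{\left(9 + 6\right) + \left(8 + 5\right)} = -91 + \frac{1}{15 + 13} = -91 + \frac{1}{28} = - \frac{2547}{28}$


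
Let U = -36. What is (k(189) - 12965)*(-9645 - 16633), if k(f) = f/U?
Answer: 681664459/2 ≈ 3.4083e+8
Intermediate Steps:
k(f) = -f/36 (k(f) = f/(-36) = f*(-1/36) = -f/36)
(k(189) - 12965)*(-9645 - 16633) = (-1/36*189 - 12965)*(-9645 - 16633) = (-21/4 - 12965)*(-26278) = -51881/4*(-26278) = 681664459/2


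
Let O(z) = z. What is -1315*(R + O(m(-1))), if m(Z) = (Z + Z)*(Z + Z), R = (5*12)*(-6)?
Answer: 468140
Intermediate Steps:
R = -360 (R = 60*(-6) = -360)
m(Z) = 4*Z**2 (m(Z) = (2*Z)*(2*Z) = 4*Z**2)
-1315*(R + O(m(-1))) = -1315*(-360 + 4*(-1)**2) = -1315*(-360 + 4*1) = -1315*(-360 + 4) = -1315*(-356) = 468140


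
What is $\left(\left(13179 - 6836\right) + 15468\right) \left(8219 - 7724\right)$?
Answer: $10796445$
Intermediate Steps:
$\left(\left(13179 - 6836\right) + 15468\right) \left(8219 - 7724\right) = \left(\left(13179 - 6836\right) + 15468\right) 495 = \left(6343 + 15468\right) 495 = 21811 \cdot 495 = 10796445$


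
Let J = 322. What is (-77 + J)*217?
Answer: 53165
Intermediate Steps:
(-77 + J)*217 = (-77 + 322)*217 = 245*217 = 53165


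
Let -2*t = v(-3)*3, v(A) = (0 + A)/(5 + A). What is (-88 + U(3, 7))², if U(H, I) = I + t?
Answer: 99225/16 ≈ 6201.6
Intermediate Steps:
v(A) = A/(5 + A)
t = 9/4 (t = -(-3/(5 - 3))*3/2 = -(-3/2)*3/2 = -(-3*½)*3/2 = -(-3)*3/4 = -½*(-9/2) = 9/4 ≈ 2.2500)
U(H, I) = 9/4 + I (U(H, I) = I + 9/4 = 9/4 + I)
(-88 + U(3, 7))² = (-88 + (9/4 + 7))² = (-88 + 37/4)² = (-315/4)² = 99225/16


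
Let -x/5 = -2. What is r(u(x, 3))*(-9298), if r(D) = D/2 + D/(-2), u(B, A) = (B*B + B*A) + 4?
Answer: 0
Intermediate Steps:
x = 10 (x = -5*(-2) = 10)
u(B, A) = 4 + B² + A*B (u(B, A) = (B² + A*B) + 4 = 4 + B² + A*B)
r(D) = 0 (r(D) = D*(½) + D*(-½) = D/2 - D/2 = 0)
r(u(x, 3))*(-9298) = 0*(-9298) = 0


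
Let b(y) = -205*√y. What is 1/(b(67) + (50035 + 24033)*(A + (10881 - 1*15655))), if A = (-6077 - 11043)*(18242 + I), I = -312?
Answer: -22736385389432/516943220576776918294466949 + 205*√67/516943220576776918294466949 ≈ -4.3982e-14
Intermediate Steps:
A = -306961600 (A = (-6077 - 11043)*(18242 - 312) = -17120*17930 = -306961600)
1/(b(67) + (50035 + 24033)*(A + (10881 - 1*15655))) = 1/(-205*√67 + (50035 + 24033)*(-306961600 + (10881 - 1*15655))) = 1/(-205*√67 + 74068*(-306961600 + (10881 - 15655))) = 1/(-205*√67 + 74068*(-306961600 - 4774)) = 1/(-205*√67 + 74068*(-306966374)) = 1/(-205*√67 - 22736385389432) = 1/(-22736385389432 - 205*√67)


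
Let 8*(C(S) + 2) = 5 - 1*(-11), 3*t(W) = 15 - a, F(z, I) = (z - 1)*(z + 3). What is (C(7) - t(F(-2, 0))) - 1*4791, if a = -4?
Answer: -14392/3 ≈ -4797.3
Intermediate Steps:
F(z, I) = (-1 + z)*(3 + z)
t(W) = 19/3 (t(W) = (15 - 1*(-4))/3 = (15 + 4)/3 = (1/3)*19 = 19/3)
C(S) = 0 (C(S) = -2 + (5 - 1*(-11))/8 = -2 + (5 + 11)/8 = -2 + (1/8)*16 = -2 + 2 = 0)
(C(7) - t(F(-2, 0))) - 1*4791 = (0 - 1*19/3) - 1*4791 = (0 - 19/3) - 4791 = -19/3 - 4791 = -14392/3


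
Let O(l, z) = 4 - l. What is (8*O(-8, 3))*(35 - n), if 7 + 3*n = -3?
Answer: 3680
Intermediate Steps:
n = -10/3 (n = -7/3 + (⅓)*(-3) = -7/3 - 1 = -10/3 ≈ -3.3333)
(8*O(-8, 3))*(35 - n) = (8*(4 - 1*(-8)))*(35 - 1*(-10/3)) = (8*(4 + 8))*(35 + 10/3) = (8*12)*(115/3) = 96*(115/3) = 3680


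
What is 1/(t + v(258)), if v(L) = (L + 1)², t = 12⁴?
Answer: 1/87817 ≈ 1.1387e-5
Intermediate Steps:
t = 20736
v(L) = (1 + L)²
1/(t + v(258)) = 1/(20736 + (1 + 258)²) = 1/(20736 + 259²) = 1/(20736 + 67081) = 1/87817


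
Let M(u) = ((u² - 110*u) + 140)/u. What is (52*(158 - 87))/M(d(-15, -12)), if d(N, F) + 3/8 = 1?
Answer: 29536/917 ≈ 32.209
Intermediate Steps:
d(N, F) = 5/8 (d(N, F) = -3/8 + 1 = 5/8)
M(u) = (140 + u² - 110*u)/u
(52*(158 - 87))/M(d(-15, -12)) = (52*(158 - 87))/(-110 + 5/8 + 140/(5/8)) = (52*71)/(-110 + 5/8 + 140*(8/5)) = 3692/(-110 + 5/8 + 224) = 3692/(917/8) = 3692*(8/917) = 29536/917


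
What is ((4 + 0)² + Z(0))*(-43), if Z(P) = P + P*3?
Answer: -688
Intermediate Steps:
Z(P) = 4*P (Z(P) = P + 3*P = 4*P)
((4 + 0)² + Z(0))*(-43) = ((4 + 0)² + 4*0)*(-43) = (4² + 0)*(-43) = (16 + 0)*(-43) = 16*(-43) = -688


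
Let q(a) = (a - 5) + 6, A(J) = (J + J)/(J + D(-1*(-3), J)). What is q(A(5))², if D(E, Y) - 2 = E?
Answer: 4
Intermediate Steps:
D(E, Y) = 2 + E
A(J) = 2*J/(5 + J) (A(J) = (J + J)/(J + (2 - 1*(-3))) = (2*J)/(J + (2 + 3)) = (2*J)/(J + 5) = (2*J)/(5 + J) = 2*J/(5 + J))
q(a) = 1 + a (q(a) = (-5 + a) + 6 = 1 + a)
q(A(5))² = (1 + 2*5/(5 + 5))² = (1 + 2*5/10)² = (1 + 2*5*(⅒))² = (1 + 1)² = 2² = 4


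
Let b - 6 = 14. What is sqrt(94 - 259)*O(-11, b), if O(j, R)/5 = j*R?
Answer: -1100*I*sqrt(165) ≈ -14130.0*I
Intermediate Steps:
b = 20 (b = 6 + 14 = 20)
O(j, R) = 5*R*j (O(j, R) = 5*(j*R) = 5*(R*j) = 5*R*j)
sqrt(94 - 259)*O(-11, b) = sqrt(94 - 259)*(5*20*(-11)) = sqrt(-165)*(-1100) = (I*sqrt(165))*(-1100) = -1100*I*sqrt(165)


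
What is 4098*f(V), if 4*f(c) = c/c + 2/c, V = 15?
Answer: 11611/10 ≈ 1161.1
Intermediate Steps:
f(c) = ¼ + 1/(2*c) (f(c) = (c/c + 2/c)/4 = (1 + 2/c)/4 = ¼ + 1/(2*c))
4098*f(V) = 4098*((¼)*(2 + 15)/15) = 4098*((¼)*(1/15)*17) = 4098*(17/60) = 11611/10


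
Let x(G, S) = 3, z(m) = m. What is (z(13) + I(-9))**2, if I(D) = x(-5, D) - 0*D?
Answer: 256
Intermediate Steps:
I(D) = 3 (I(D) = 3 - 0*D = 3 - 1*0 = 3 + 0 = 3)
(z(13) + I(-9))**2 = (13 + 3)**2 = 16**2 = 256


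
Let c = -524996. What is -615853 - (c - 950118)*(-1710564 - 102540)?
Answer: -2674535709709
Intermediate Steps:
-615853 - (c - 950118)*(-1710564 - 102540) = -615853 - (-524996 - 950118)*(-1710564 - 102540) = -615853 - (-1475114)*(-1813104) = -615853 - 1*2674535093856 = -615853 - 2674535093856 = -2674535709709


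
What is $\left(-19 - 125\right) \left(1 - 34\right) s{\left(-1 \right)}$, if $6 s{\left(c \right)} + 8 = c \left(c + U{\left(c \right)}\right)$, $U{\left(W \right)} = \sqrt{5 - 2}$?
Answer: $-5544 - 792 \sqrt{3} \approx -6915.8$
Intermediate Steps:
$U{\left(W \right)} = \sqrt{3}$
$s{\left(c \right)} = - \frac{4}{3} + \frac{c \left(c + \sqrt{3}\right)}{6}$
$\left(-19 - 125\right) \left(1 - 34\right) s{\left(-1 \right)} = \left(-19 - 125\right) \left(1 - 34\right) \left(- \frac{4}{3} + \frac{\left(-1\right)^{2}}{6} + \frac{1}{6} \left(-1\right) \sqrt{3}\right) = \left(-144\right) \left(-33\right) \left(- \frac{4}{3} + \frac{1}{6} \cdot 1 - \frac{\sqrt{3}}{6}\right) = 4752 \left(- \frac{4}{3} + \frac{1}{6} - \frac{\sqrt{3}}{6}\right) = 4752 \left(- \frac{7}{6} - \frac{\sqrt{3}}{6}\right) = -5544 - 792 \sqrt{3}$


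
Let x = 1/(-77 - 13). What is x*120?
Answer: -4/3 ≈ -1.3333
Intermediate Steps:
x = -1/90 (x = 1/(-90) = -1/90 ≈ -0.011111)
x*120 = -1/90*120 = -4/3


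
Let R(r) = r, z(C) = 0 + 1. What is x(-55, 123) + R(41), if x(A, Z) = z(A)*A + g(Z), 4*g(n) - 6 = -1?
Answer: -51/4 ≈ -12.750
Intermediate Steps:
z(C) = 1
g(n) = 5/4 (g(n) = 3/2 + (1/4)*(-1) = 3/2 - 1/4 = 5/4)
x(A, Z) = 5/4 + A (x(A, Z) = 1*A + 5/4 = A + 5/4 = 5/4 + A)
x(-55, 123) + R(41) = (5/4 - 55) + 41 = -215/4 + 41 = -51/4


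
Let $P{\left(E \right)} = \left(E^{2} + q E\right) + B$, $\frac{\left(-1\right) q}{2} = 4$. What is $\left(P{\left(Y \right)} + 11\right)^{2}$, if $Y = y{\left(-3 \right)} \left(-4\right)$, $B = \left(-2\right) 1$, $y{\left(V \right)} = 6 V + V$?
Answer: $40870449$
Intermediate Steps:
$q = -8$ ($q = \left(-2\right) 4 = -8$)
$y{\left(V \right)} = 7 V$
$B = -2$
$Y = 84$ ($Y = 7 \left(-3\right) \left(-4\right) = \left(-21\right) \left(-4\right) = 84$)
$P{\left(E \right)} = -2 + E^{2} - 8 E$ ($P{\left(E \right)} = \left(E^{2} - 8 E\right) - 2 = -2 + E^{2} - 8 E$)
$\left(P{\left(Y \right)} + 11\right)^{2} = \left(\left(-2 + 84^{2} - 672\right) + 11\right)^{2} = \left(\left(-2 + 7056 - 672\right) + 11\right)^{2} = \left(6382 + 11\right)^{2} = 6393^{2} = 40870449$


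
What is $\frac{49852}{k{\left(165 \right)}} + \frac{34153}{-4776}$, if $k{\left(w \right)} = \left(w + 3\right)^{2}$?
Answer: $- \frac{7560845}{1404144} \approx -5.3847$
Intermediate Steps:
$k{\left(w \right)} = \left(3 + w\right)^{2}$
$\frac{49852}{k{\left(165 \right)}} + \frac{34153}{-4776} = \frac{49852}{\left(3 + 165\right)^{2}} + \frac{34153}{-4776} = \frac{49852}{168^{2}} + 34153 \left(- \frac{1}{4776}\right) = \frac{49852}{28224} - \frac{34153}{4776} = 49852 \cdot \frac{1}{28224} - \frac{34153}{4776} = \frac{12463}{7056} - \frac{34153}{4776} = - \frac{7560845}{1404144}$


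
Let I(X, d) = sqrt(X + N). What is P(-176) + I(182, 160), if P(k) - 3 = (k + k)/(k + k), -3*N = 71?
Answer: 4 + 5*sqrt(57)/3 ≈ 16.583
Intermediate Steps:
N = -71/3 (N = -1/3*71 = -71/3 ≈ -23.667)
I(X, d) = sqrt(-71/3 + X) (I(X, d) = sqrt(X - 71/3) = sqrt(-71/3 + X))
P(k) = 4 (P(k) = 3 + (k + k)/(k + k) = 3 + (2*k)/((2*k)) = 3 + (2*k)*(1/(2*k)) = 3 + 1 = 4)
P(-176) + I(182, 160) = 4 + sqrt(-213 + 9*182)/3 = 4 + sqrt(-213 + 1638)/3 = 4 + sqrt(1425)/3 = 4 + (5*sqrt(57))/3 = 4 + 5*sqrt(57)/3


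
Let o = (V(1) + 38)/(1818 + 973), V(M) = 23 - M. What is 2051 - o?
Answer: 5724281/2791 ≈ 2051.0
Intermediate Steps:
o = 60/2791 (o = ((23 - 1*1) + 38)/(1818 + 973) = ((23 - 1) + 38)/2791 = (22 + 38)*(1/2791) = 60*(1/2791) = 60/2791 ≈ 0.021498)
2051 - o = 2051 - 1*60/2791 = 2051 - 60/2791 = 5724281/2791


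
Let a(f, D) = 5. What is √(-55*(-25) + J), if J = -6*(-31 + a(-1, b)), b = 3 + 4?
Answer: √1531 ≈ 39.128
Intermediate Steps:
b = 7
J = 156 (J = -6*(-31 + 5) = -6*(-26) = 156)
√(-55*(-25) + J) = √(-55*(-25) + 156) = √(1375 + 156) = √1531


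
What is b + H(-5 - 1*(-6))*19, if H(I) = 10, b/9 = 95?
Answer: 1045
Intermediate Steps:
b = 855 (b = 9*95 = 855)
b + H(-5 - 1*(-6))*19 = 855 + 10*19 = 855 + 190 = 1045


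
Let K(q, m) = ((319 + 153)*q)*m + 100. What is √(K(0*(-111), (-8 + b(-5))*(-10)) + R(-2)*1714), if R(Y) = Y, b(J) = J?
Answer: 16*I*√13 ≈ 57.689*I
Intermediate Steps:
K(q, m) = 100 + 472*m*q (K(q, m) = (472*q)*m + 100 = 472*m*q + 100 = 100 + 472*m*q)
√(K(0*(-111), (-8 + b(-5))*(-10)) + R(-2)*1714) = √((100 + 472*((-8 - 5)*(-10))*(0*(-111))) - 2*1714) = √((100 + 472*(-13*(-10))*0) - 3428) = √((100 + 472*130*0) - 3428) = √((100 + 0) - 3428) = √(100 - 3428) = √(-3328) = 16*I*√13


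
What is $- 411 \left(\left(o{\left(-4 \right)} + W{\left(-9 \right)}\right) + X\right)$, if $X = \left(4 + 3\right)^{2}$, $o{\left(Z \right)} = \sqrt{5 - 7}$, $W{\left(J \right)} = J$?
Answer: $-16440 - 411 i \sqrt{2} \approx -16440.0 - 581.24 i$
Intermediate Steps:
$o{\left(Z \right)} = i \sqrt{2}$ ($o{\left(Z \right)} = \sqrt{-2} = i \sqrt{2}$)
$X = 49$ ($X = 7^{2} = 49$)
$- 411 \left(\left(o{\left(-4 \right)} + W{\left(-9 \right)}\right) + X\right) = - 411 \left(\left(i \sqrt{2} - 9\right) + 49\right) = - 411 \left(\left(-9 + i \sqrt{2}\right) + 49\right) = - 411 \left(40 + i \sqrt{2}\right) = -16440 - 411 i \sqrt{2}$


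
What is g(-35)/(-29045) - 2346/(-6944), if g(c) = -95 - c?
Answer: 6855621/20168848 ≈ 0.33991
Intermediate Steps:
g(-35)/(-29045) - 2346/(-6944) = (-95 - 1*(-35))/(-29045) - 2346/(-6944) = (-95 + 35)*(-1/29045) - 2346*(-1/6944) = -60*(-1/29045) + 1173/3472 = 12/5809 + 1173/3472 = 6855621/20168848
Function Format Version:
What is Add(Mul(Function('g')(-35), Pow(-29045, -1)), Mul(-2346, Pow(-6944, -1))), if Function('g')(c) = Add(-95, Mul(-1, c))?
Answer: Rational(6855621, 20168848) ≈ 0.33991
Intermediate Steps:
Add(Mul(Function('g')(-35), Pow(-29045, -1)), Mul(-2346, Pow(-6944, -1))) = Add(Mul(Add(-95, Mul(-1, -35)), Pow(-29045, -1)), Mul(-2346, Pow(-6944, -1))) = Add(Mul(Add(-95, 35), Rational(-1, 29045)), Mul(-2346, Rational(-1, 6944))) = Add(Mul(-60, Rational(-1, 29045)), Rational(1173, 3472)) = Add(Rational(12, 5809), Rational(1173, 3472)) = Rational(6855621, 20168848)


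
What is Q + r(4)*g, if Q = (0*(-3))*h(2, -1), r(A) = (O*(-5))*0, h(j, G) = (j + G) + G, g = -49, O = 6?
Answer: 0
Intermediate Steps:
h(j, G) = j + 2*G (h(j, G) = (G + j) + G = j + 2*G)
r(A) = 0 (r(A) = (6*(-5))*0 = -30*0 = 0)
Q = 0 (Q = (0*(-3))*(2 + 2*(-1)) = 0*(2 - 2) = 0*0 = 0)
Q + r(4)*g = 0 + 0*(-49) = 0 + 0 = 0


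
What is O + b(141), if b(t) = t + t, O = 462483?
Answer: 462765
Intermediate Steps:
b(t) = 2*t
O + b(141) = 462483 + 2*141 = 462483 + 282 = 462765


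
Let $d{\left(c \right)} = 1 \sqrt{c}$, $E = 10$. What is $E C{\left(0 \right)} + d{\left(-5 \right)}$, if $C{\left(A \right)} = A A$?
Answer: $i \sqrt{5} \approx 2.2361 i$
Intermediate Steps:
$d{\left(c \right)} = \sqrt{c}$
$C{\left(A \right)} = A^{2}$
$E C{\left(0 \right)} + d{\left(-5 \right)} = 10 \cdot 0^{2} + \sqrt{-5} = 10 \cdot 0 + i \sqrt{5} = 0 + i \sqrt{5} = i \sqrt{5}$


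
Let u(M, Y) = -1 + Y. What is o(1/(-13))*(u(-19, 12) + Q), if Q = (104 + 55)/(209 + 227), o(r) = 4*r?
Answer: -4955/1417 ≈ -3.4968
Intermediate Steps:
Q = 159/436 ≈ 0.36468
o(1/(-13))*(u(-19, 12) + Q) = (4/(-13))*((-1 + 12) + 159/436) = (4*(-1/13))*(11 + 159/436) = -4/13*4955/436 = -4955/1417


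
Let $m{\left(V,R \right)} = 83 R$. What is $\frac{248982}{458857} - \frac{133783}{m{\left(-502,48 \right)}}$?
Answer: $- \frac{60395321743}{1828086288} \approx -33.037$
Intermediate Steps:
$\frac{248982}{458857} - \frac{133783}{m{\left(-502,48 \right)}} = \frac{248982}{458857} - \frac{133783}{83 \cdot 48} = 248982 \cdot \frac{1}{458857} - \frac{133783}{3984} = \frac{248982}{458857} - \frac{133783}{3984} = - \frac{60395321743}{1828086288}$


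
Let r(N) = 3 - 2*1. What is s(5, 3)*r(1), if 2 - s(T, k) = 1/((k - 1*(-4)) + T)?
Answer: 23/12 ≈ 1.9167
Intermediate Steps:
r(N) = 1 (r(N) = 3 - 2 = 1)
s(T, k) = 2 - 1/(4 + T + k) (s(T, k) = 2 - 1/((k - 1*(-4)) + T) = 2 - 1/((k + 4) + T) = 2 - 1/((4 + k) + T) = 2 - 1/(4 + T + k))
s(5, 3)*r(1) = ((7 + 2*5 + 2*3)/(4 + 5 + 3))*1 = ((7 + 10 + 6)/12)*1 = ((1/12)*23)*1 = (23/12)*1 = 23/12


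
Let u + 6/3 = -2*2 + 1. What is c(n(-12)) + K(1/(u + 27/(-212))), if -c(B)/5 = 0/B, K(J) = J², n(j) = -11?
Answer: 44944/1181569 ≈ 0.038038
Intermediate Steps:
u = -5 (u = -2 + (-2*2 + 1) = -2 + (-4 + 1) = -2 - 3 = -5)
c(B) = 0 (c(B) = -0/B = -5*0 = 0)
c(n(-12)) + K(1/(u + 27/(-212))) = 0 + (1/(-5 + 27/(-212)))² = 0 + (1/(-5 + 27*(-1/212)))² = 0 + (1/(-5 - 27/212))² = 0 + (1/(-1087/212))² = 0 + (-212/1087)² = 0 + 44944/1181569 = 44944/1181569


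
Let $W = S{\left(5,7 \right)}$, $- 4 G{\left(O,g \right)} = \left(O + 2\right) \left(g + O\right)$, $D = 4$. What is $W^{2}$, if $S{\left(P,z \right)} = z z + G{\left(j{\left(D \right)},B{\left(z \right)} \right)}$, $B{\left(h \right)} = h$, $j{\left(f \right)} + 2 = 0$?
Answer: $2401$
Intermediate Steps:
$j{\left(f \right)} = -2$ ($j{\left(f \right)} = -2 + 0 = -2$)
$G{\left(O,g \right)} = - \frac{\left(2 + O\right) \left(O + g\right)}{4}$ ($G{\left(O,g \right)} = - \frac{\left(O + 2\right) \left(g + O\right)}{4} = - \frac{\left(2 + O\right) \left(O + g\right)}{4}$)
$S{\left(P,z \right)} = z^{2}$ ($S{\left(P,z \right)} = z z - \left(-1 + 1\right) = z^{2} + \left(1 - \frac{z}{2} - 1 + \frac{z}{2}\right) = z^{2} + 0 = z^{2}$)
$W = 49$ ($W = 7^{2} = 49$)
$W^{2} = 49^{2} = 2401$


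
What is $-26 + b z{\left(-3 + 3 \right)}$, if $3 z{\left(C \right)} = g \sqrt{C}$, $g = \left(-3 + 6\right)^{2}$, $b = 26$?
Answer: $-26$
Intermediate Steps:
$g = 9$ ($g = 3^{2} = 9$)
$z{\left(C \right)} = 3 \sqrt{C}$ ($z{\left(C \right)} = \frac{9 \sqrt{C}}{3} = 3 \sqrt{C}$)
$-26 + b z{\left(-3 + 3 \right)} = -26 + 26 \cdot 3 \sqrt{-3 + 3} = -26 + 26 \cdot 3 \sqrt{0} = -26 + 26 \cdot 3 \cdot 0 = -26 + 26 \cdot 0 = -26 + 0 = -26$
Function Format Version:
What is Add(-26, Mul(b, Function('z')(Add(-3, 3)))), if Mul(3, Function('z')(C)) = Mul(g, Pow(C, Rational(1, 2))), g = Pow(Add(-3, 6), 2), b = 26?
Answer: -26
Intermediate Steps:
g = 9 (g = Pow(3, 2) = 9)
Function('z')(C) = Mul(3, Pow(C, Rational(1, 2))) (Function('z')(C) = Mul(Rational(1, 3), Mul(9, Pow(C, Rational(1, 2)))) = Mul(3, Pow(C, Rational(1, 2))))
Add(-26, Mul(b, Function('z')(Add(-3, 3)))) = Add(-26, Mul(26, Mul(3, Pow(Add(-3, 3), Rational(1, 2))))) = Add(-26, Mul(26, Mul(3, Pow(0, Rational(1, 2))))) = Add(-26, Mul(26, Mul(3, 0))) = Add(-26, Mul(26, 0)) = Add(-26, 0) = -26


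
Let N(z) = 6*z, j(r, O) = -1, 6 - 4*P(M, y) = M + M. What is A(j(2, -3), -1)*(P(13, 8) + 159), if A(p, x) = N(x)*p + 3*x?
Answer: 462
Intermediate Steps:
P(M, y) = 3/2 - M/2 (P(M, y) = 3/2 - (M + M)/4 = 3/2 - M/2)
A(p, x) = 3*x + 6*p*x (A(p, x) = (6*x)*p + 3*x = 6*p*x + 3*x = 3*x + 6*p*x)
A(j(2, -3), -1)*(P(13, 8) + 159) = (3*(-1)*(1 + 2*(-1)))*((3/2 - ½*13) + 159) = (3*(-1)*(1 - 2))*((3/2 - 13/2) + 159) = (3*(-1)*(-1))*(-5 + 159) = 3*154 = 462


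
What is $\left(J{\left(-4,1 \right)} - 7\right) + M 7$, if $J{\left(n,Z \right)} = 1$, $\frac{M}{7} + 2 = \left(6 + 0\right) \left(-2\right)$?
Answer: $-692$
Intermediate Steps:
$M = -98$ ($M = -14 + 7 \left(6 + 0\right) \left(-2\right) = -14 + 7 \cdot 6 \left(-2\right) = -14 + 7 \left(-12\right) = -14 - 84 = -98$)
$\left(J{\left(-4,1 \right)} - 7\right) + M 7 = \left(1 - 7\right) - 686 = -6 - 686 = -692$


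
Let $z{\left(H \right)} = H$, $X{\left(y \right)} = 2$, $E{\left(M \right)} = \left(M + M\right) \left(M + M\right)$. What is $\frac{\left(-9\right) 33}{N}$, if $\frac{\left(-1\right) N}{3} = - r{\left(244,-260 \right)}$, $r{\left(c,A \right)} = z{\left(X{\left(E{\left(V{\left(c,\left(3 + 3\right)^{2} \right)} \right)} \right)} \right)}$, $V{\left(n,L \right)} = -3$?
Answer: $- \frac{99}{2} \approx -49.5$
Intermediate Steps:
$E{\left(M \right)} = 4 M^{2}$ ($E{\left(M \right)} = 2 M 2 M = 4 M^{2}$)
$r{\left(c,A \right)} = 2$
$N = 6$ ($N = - 3 \left(\left(-1\right) 2\right) = \left(-3\right) \left(-2\right) = 6$)
$\frac{\left(-9\right) 33}{N} = \frac{\left(-9\right) 33}{6} = \left(-297\right) \frac{1}{6} = - \frac{99}{2}$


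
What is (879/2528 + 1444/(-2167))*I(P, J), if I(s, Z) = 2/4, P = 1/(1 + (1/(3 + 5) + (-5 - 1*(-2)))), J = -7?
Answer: -1745639/10956352 ≈ -0.15933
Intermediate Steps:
P = -8/15 (P = 1/(1 + (1/8 + (-5 + 2))) = 1/(1 + (⅛ - 3)) = 1/(1 - 23/8) = 1/(-15/8) = -8/15 ≈ -0.53333)
I(s, Z) = ½ (I(s, Z) = 2*(¼) = ½)
(879/2528 + 1444/(-2167))*I(P, J) = (879/2528 + 1444/(-2167))*(½) = (879*(1/2528) + 1444*(-1/2167))*(½) = (879/2528 - 1444/2167)*(½) = -1745639/5478176*½ = -1745639/10956352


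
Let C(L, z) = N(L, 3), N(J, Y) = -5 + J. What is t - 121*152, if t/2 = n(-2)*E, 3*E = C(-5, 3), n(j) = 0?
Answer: -18392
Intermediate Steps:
C(L, z) = -5 + L
E = -10/3 (E = (-5 - 5)/3 = (1/3)*(-10) = -10/3 ≈ -3.3333)
t = 0 (t = 2*(0*(-10/3)) = 2*0 = 0)
t - 121*152 = 0 - 121*152 = 0 - 18392 = -18392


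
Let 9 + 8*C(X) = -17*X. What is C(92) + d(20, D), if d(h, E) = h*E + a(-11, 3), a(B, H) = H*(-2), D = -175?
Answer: -29621/8 ≈ -3702.6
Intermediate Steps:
C(X) = -9/8 - 17*X/8 (C(X) = -9/8 + (-17*X)/8 = -9/8 - 17*X/8)
a(B, H) = -2*H
d(h, E) = -6 + E*h (d(h, E) = h*E - 2*3 = E*h - 6 = -6 + E*h)
C(92) + d(20, D) = (-9/8 - 17/8*92) + (-6 - 175*20) = (-9/8 - 391/2) + (-6 - 3500) = -1573/8 - 3506 = -29621/8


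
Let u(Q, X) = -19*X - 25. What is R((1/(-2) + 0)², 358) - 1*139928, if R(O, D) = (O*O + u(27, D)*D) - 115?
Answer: -41345743/16 ≈ -2.5841e+6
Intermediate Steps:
u(Q, X) = -25 - 19*X
R(O, D) = -115 + O² + D*(-25 - 19*D) (R(O, D) = (O*O + (-25 - 19*D)*D) - 115 = (O² + D*(-25 - 19*D)) - 115 = -115 + O² + D*(-25 - 19*D))
R((1/(-2) + 0)², 358) - 1*139928 = (-115 + ((1/(-2) + 0)²)² - 1*358*(25 + 19*358)) - 1*139928 = (-115 + ((-½ + 0)²)² - 1*358*(25 + 6802)) - 139928 = (-115 + ((-½)²)² - 1*358*6827) - 139928 = (-115 + (¼)² - 2444066) - 139928 = (-115 + 1/16 - 2444066) - 139928 = -39106895/16 - 139928 = -41345743/16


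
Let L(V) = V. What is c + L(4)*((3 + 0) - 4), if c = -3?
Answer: -7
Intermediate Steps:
c + L(4)*((3 + 0) - 4) = -3 + 4*((3 + 0) - 4) = -3 + 4*(3 - 4) = -3 + 4*(-1) = -3 - 4 = -7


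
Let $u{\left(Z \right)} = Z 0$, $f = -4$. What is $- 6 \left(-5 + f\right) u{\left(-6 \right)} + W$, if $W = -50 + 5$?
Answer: $-45$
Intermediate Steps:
$u{\left(Z \right)} = 0$
$W = -45$
$- 6 \left(-5 + f\right) u{\left(-6 \right)} + W = - 6 \left(-5 - 4\right) 0 - 45 = - 6 \left(-9\right) 0 - 45 = \left(-1\right) \left(-54\right) 0 - 45 = 54 \cdot 0 - 45 = 0 - 45 = -45$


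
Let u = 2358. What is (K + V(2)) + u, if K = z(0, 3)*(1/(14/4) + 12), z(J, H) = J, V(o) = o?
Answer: 2360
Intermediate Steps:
K = 0 (K = 0*(1/(14/4) + 12) = 0*(1/(14*(¼)) + 12) = 0*(1/(7/2) + 12) = 0*(2/7 + 12) = 0*(86/7) = 0)
(K + V(2)) + u = (0 + 2) + 2358 = 2 + 2358 = 2360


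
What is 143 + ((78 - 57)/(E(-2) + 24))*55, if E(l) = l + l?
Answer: 803/4 ≈ 200.75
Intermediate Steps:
E(l) = 2*l
143 + ((78 - 57)/(E(-2) + 24))*55 = 143 + ((78 - 57)/(2*(-2) + 24))*55 = 143 + (21/(-4 + 24))*55 = 143 + (21/20)*55 = 143 + 231/4 = 803/4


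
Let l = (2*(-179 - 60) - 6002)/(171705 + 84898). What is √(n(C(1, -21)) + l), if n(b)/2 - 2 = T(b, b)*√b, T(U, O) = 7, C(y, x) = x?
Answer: √(261717610996 + 921831394526*I*√21)/256603 ≈ 5.8418 + 5.4911*I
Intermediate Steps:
n(b) = 4 + 14*√b (n(b) = 4 + 2*(7*√b) = 4 + 14*√b)
l = -6480/256603 (l = (2*(-239) - 6002)/256603 = (-478 - 6002)*(1/256603) = -6480*1/256603 = -6480/256603 ≈ -0.025253)
√(n(C(1, -21)) + l) = √((4 + 14*√(-21)) - 6480/256603) = √((4 + 14*(I*√21)) - 6480/256603) = √((4 + 14*I*√21) - 6480/256603) = √(1019932/256603 + 14*I*√21)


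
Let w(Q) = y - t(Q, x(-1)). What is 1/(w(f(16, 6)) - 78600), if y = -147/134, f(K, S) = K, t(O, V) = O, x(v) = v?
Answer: -134/10534691 ≈ -1.2720e-5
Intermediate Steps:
y = -147/134 (y = -147*1/134 = -147/134 ≈ -1.0970)
w(Q) = -147/134 - Q
1/(w(f(16, 6)) - 78600) = 1/((-147/134 - 1*16) - 78600) = 1/((-147/134 - 16) - 78600) = 1/(-2291/134 - 78600) = 1/(-10534691/134) = -134/10534691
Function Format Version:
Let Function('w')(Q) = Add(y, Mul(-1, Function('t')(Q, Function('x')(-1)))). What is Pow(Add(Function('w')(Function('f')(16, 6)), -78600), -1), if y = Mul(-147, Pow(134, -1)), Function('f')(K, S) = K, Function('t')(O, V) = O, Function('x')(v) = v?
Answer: Rational(-134, 10534691) ≈ -1.2720e-5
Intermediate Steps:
y = Rational(-147, 134) (y = Mul(-147, Rational(1, 134)) = Rational(-147, 134) ≈ -1.0970)
Function('w')(Q) = Add(Rational(-147, 134), Mul(-1, Q))
Pow(Add(Function('w')(Function('f')(16, 6)), -78600), -1) = Pow(Add(Add(Rational(-147, 134), Mul(-1, 16)), -78600), -1) = Pow(Add(Add(Rational(-147, 134), -16), -78600), -1) = Pow(Add(Rational(-2291, 134), -78600), -1) = Pow(Rational(-10534691, 134), -1) = Rational(-134, 10534691)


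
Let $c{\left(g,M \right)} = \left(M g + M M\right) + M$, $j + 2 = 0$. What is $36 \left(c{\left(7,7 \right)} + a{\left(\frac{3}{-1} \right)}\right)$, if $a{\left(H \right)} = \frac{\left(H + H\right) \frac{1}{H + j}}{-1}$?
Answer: $\frac{18684}{5} \approx 3736.8$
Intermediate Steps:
$j = -2$ ($j = -2 + 0 = -2$)
$c{\left(g,M \right)} = M + M^{2} + M g$ ($c{\left(g,M \right)} = \left(M g + M^{2}\right) + M = \left(M^{2} + M g\right) + M = M + M^{2} + M g$)
$a{\left(H \right)} = - \frac{2 H}{-2 + H}$ ($a{\left(H \right)} = \frac{\left(H + H\right) \frac{1}{H - 2}}{-1} = \frac{2 H}{-2 + H} \left(-1\right) = - \frac{2 H}{-2 + H}$)
$36 \left(c{\left(7,7 \right)} + a{\left(\frac{3}{-1} \right)}\right) = 36 \left(7 \left(1 + 7 + 7\right) - \frac{2 \frac{3}{-1}}{-2 + \frac{3}{-1}}\right) = 36 \left(7 \cdot 15 - \frac{2 \cdot 3 \left(-1\right)}{-2 + 3 \left(-1\right)}\right) = 36 \left(105 - - \frac{6}{-2 - 3}\right) = 36 \left(105 - - \frac{6}{-5}\right) = 36 \left(105 - \left(-6\right) \left(- \frac{1}{5}\right)\right) = 36 \left(105 - \frac{6}{5}\right) = 36 \cdot \frac{519}{5} = \frac{18684}{5}$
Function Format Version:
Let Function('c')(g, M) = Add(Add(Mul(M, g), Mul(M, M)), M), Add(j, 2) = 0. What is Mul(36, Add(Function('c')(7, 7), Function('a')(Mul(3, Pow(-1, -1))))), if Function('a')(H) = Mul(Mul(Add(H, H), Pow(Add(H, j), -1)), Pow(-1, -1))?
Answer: Rational(18684, 5) ≈ 3736.8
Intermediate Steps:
j = -2 (j = Add(-2, 0) = -2)
Function('c')(g, M) = Add(M, Pow(M, 2), Mul(M, g)) (Function('c')(g, M) = Add(Add(Mul(M, g), Pow(M, 2)), M) = Add(Add(Pow(M, 2), Mul(M, g)), M) = Add(M, Pow(M, 2), Mul(M, g)))
Function('a')(H) = Mul(-2, H, Pow(Add(-2, H), -1)) (Function('a')(H) = Mul(Mul(Add(H, H), Pow(Add(H, -2), -1)), Pow(-1, -1)) = Mul(Mul(Mul(2, H), Pow(Add(-2, H), -1)), -1) = Mul(Mul(2, H, Pow(Add(-2, H), -1)), -1) = Mul(-2, H, Pow(Add(-2, H), -1)))
Mul(36, Add(Function('c')(7, 7), Function('a')(Mul(3, Pow(-1, -1))))) = Mul(36, Add(Mul(7, Add(1, 7, 7)), Mul(-2, Mul(3, Pow(-1, -1)), Pow(Add(-2, Mul(3, Pow(-1, -1))), -1)))) = Mul(36, Add(Mul(7, 15), Mul(-2, Mul(3, -1), Pow(Add(-2, Mul(3, -1)), -1)))) = Mul(36, Add(105, Mul(-2, -3, Pow(Add(-2, -3), -1)))) = Mul(36, Add(105, Mul(-2, -3, Pow(-5, -1)))) = Mul(36, Add(105, Mul(-2, -3, Rational(-1, 5)))) = Mul(36, Add(105, Rational(-6, 5))) = Mul(36, Rational(519, 5)) = Rational(18684, 5)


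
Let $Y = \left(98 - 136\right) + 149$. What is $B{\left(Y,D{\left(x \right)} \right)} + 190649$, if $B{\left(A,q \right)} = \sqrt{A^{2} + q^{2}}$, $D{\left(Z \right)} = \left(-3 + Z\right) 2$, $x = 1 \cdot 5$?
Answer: $190649 + 13 \sqrt{73} \approx 1.9076 \cdot 10^{5}$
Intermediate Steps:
$Y = 111$ ($Y = -38 + 149 = 111$)
$x = 5$
$D{\left(Z \right)} = -6 + 2 Z$
$B{\left(Y,D{\left(x \right)} \right)} + 190649 = \sqrt{111^{2} + \left(-6 + 2 \cdot 5\right)^{2}} + 190649 = \sqrt{12321 + \left(-6 + 10\right)^{2}} + 190649 = \sqrt{12321 + 4^{2}} + 190649 = \sqrt{12321 + 16} + 190649 = \sqrt{12337} + 190649 = 13 \sqrt{73} + 190649 = 190649 + 13 \sqrt{73}$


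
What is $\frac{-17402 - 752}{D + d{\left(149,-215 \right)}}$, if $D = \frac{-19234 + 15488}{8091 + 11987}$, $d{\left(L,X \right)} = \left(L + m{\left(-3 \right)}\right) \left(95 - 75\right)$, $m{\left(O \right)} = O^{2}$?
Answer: $- \frac{182248006}{31721367} \approx -5.7453$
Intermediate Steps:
$d{\left(L,X \right)} = 180 + 20 L$ ($d{\left(L,X \right)} = \left(L + \left(-3\right)^{2}\right) \left(95 - 75\right) = \left(L + 9\right) 20 = \left(9 + L\right) 20 = 180 + 20 L$)
$D = - \frac{1873}{10039}$ ($D = - \frac{3746}{20078} = \left(-3746\right) \frac{1}{20078} = - \frac{1873}{10039} \approx -0.18657$)
$\frac{-17402 - 752}{D + d{\left(149,-215 \right)}} = \frac{-17402 - 752}{- \frac{1873}{10039} + \left(180 + 20 \cdot 149\right)} = - \frac{18154}{- \frac{1873}{10039} + \left(180 + 2980\right)} = - \frac{18154}{- \frac{1873}{10039} + 3160} = - \frac{18154}{\frac{31721367}{10039}} = \left(-18154\right) \frac{10039}{31721367} = - \frac{182248006}{31721367}$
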